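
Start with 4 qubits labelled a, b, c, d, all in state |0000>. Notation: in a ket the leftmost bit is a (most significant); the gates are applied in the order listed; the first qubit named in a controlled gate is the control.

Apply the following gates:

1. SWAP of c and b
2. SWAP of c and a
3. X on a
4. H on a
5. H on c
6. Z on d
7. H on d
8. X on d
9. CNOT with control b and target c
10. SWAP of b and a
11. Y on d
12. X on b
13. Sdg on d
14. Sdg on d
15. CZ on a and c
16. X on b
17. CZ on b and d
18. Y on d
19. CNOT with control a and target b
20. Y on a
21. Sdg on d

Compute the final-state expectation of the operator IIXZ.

The expectation value of IIXZ is 0.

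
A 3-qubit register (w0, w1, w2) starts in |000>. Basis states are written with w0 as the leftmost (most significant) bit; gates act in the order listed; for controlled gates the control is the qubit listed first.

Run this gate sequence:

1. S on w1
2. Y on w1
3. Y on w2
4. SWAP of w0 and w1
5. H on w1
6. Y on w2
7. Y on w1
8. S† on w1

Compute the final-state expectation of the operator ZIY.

The observable ZIY averages to 0.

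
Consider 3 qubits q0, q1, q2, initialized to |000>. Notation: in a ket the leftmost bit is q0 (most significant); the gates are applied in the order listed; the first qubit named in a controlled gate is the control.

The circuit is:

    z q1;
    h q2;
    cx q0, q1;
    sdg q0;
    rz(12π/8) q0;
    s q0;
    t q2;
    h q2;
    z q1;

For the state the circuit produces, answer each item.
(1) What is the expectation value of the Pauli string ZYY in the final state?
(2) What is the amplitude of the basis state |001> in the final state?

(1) In the final state, ZYY has expectation 0.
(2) The final state's coefficient on |001> equals -exp(I*pi/4)/2 + I/2.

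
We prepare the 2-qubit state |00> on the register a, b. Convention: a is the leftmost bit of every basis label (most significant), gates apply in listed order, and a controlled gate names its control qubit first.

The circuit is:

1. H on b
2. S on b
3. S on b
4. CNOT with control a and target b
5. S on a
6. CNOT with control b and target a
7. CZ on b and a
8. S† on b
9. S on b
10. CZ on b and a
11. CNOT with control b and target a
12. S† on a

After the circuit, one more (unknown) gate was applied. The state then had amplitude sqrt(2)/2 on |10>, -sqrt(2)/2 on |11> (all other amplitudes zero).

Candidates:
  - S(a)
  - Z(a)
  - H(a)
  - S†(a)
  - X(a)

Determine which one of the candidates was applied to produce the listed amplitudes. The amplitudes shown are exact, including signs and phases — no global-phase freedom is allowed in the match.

The applied gate was X(a).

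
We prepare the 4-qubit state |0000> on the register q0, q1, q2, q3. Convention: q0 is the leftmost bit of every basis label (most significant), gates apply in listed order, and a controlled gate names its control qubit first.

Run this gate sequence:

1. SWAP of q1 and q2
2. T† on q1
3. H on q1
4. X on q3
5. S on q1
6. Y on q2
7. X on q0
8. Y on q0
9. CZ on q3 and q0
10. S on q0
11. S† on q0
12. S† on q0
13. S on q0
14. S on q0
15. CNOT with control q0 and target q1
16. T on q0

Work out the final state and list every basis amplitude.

The resulting statevector has amplitude sqrt(2)/2 on |0011>, sqrt(2)*I/2 on |0111>, and 0 on every other basis state. Key observation: gates 11-14 undo each other exactly, leaving only the rest of the circuit to track.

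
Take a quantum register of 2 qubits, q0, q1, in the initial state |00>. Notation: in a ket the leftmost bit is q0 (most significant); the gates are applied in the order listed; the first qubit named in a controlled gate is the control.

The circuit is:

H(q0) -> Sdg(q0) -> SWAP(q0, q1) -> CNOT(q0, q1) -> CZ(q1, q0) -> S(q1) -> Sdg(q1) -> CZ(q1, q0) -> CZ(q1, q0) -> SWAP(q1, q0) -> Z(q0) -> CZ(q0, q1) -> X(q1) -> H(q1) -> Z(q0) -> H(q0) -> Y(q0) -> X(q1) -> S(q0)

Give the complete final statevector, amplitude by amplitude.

The final amplitudes are sqrt(2)*(-1 + I)/4 on |00>, sqrt(2)*(1 - I)/4 on |01>, sqrt(2)*(1 - I)/4 on |10>, sqrt(2)*(-1 + I)/4 on |11>. Key observation: the block from step 5 through step 8 cancels to the identity and can be dropped.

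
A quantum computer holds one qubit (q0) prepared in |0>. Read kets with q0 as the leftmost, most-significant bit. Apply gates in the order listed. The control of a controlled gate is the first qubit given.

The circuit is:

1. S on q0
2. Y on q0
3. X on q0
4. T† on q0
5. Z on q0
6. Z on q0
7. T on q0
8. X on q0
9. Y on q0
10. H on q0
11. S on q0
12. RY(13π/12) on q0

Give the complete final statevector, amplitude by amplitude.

The final amplitudes are -sqrt(2*sqrt(2) + 4)/8 + sqrt(12 - 6*sqrt(2))/8 - I*sqrt(6*sqrt(2) + 12)/8 - I*sqrt(4 - 2*sqrt(2))/8 on |0>, sqrt(4 - 2*sqrt(2))/8 + sqrt(6*sqrt(2) + 12)/8 - I*sqrt(2*sqrt(2) + 4)/8 + I*sqrt(12 - 6*sqrt(2))/8 on |1>. Key observation: steps 2-9 multiply out to the identity, so the circuit reduces to the remaining gates.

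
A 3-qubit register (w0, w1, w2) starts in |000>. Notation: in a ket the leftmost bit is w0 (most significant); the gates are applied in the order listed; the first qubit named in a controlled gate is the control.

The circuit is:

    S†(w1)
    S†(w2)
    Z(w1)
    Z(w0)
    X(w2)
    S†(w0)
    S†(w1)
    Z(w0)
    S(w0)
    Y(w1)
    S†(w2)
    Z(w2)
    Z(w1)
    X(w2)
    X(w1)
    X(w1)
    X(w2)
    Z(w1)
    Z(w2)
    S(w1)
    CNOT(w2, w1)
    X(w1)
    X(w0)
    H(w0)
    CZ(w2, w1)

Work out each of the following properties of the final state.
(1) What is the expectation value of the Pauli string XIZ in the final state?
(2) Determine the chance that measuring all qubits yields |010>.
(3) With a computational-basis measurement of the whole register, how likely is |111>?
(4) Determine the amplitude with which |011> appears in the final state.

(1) The expectation value of XIZ is 1. Key observation: the block from step 12 through step 19 cancels to the identity and can be dropped.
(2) The probability of measuring |010> is 0.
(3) A full measurement returns |111> with probability 1/2.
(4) The amplitude on |011> is -sqrt(2)*I/2.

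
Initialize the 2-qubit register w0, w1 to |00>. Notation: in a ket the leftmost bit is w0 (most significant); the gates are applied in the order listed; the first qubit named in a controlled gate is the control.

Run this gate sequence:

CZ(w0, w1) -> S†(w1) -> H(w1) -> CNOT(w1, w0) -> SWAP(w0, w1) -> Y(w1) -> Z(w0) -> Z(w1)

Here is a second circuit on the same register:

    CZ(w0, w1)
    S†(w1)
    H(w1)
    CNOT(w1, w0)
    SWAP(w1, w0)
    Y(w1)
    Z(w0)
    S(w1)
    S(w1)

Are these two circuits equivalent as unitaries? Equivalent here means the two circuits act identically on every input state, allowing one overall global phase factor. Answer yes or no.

Yes: on every input state the two circuits agree up to one overall phase factor.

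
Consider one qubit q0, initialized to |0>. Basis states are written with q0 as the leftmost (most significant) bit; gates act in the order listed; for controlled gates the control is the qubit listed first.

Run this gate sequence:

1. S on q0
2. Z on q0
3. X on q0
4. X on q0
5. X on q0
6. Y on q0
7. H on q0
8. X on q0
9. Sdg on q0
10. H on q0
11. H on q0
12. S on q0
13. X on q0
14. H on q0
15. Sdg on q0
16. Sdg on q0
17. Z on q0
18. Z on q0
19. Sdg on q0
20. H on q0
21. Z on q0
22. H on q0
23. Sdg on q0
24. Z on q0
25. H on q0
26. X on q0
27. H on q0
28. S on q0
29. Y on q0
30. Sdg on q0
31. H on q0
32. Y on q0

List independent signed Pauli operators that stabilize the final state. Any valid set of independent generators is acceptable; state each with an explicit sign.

The stabilizer group can be generated by -X, among other valid generating sets.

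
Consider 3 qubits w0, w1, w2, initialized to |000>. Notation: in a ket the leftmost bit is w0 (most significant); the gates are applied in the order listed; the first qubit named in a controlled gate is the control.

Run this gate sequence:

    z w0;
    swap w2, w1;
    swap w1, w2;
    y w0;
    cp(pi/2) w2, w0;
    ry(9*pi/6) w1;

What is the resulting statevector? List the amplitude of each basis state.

After the circuit, the state carries amplitude -sqrt(2)*I/2 on |100>, sqrt(2)*I/2 on |110>, and 0 on every other basis state.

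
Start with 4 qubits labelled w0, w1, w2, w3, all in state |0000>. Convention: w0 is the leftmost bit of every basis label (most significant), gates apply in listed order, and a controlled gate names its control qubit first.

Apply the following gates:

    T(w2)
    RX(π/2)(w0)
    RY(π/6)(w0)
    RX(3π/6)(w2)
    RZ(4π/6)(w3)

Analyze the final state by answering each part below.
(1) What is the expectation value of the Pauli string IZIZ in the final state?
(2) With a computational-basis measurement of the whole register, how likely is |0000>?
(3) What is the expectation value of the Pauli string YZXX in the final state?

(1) The expectation value of IZIZ is 1.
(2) Outcome |0000> occurs with probability 1/4.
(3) The expectation value of YZXX is 0.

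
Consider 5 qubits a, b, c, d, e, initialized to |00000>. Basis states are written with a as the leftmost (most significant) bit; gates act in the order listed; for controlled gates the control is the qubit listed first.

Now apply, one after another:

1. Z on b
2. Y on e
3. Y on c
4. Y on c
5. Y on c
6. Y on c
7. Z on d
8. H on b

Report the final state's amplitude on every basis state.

The final amplitudes are sqrt(2)*I/2 on |00001>, sqrt(2)*I/2 on |01001>, and 0 on every other basis state. Key observation: the block from step 3 through step 6 cancels to the identity and can be dropped.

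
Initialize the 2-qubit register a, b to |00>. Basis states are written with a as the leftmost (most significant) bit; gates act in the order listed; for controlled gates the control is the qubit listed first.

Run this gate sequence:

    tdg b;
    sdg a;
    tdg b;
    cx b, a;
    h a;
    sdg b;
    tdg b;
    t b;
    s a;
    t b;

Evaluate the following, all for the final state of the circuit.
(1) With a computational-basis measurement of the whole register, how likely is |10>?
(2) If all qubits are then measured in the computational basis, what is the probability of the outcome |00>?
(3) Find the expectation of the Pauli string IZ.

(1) Outcome |10> occurs with probability 1/2.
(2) A full measurement returns |00> with probability 1/2.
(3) The expectation value of IZ is 1.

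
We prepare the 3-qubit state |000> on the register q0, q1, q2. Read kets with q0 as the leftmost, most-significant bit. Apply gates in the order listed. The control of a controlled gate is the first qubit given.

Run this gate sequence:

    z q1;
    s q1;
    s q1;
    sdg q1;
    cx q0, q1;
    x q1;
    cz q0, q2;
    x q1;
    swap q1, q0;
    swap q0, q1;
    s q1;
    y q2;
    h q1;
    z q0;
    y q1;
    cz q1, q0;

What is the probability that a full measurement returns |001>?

Outcome |001> occurs with probability 1/2.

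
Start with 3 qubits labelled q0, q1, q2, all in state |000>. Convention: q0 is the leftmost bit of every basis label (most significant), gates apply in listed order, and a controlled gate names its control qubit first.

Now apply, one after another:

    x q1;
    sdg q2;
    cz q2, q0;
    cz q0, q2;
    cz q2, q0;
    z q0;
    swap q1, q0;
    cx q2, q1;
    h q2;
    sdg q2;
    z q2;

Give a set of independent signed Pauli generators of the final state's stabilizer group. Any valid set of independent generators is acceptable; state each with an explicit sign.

The stabilizer group can be generated by +IIY, -ZII, +IZI, among other valid generating sets.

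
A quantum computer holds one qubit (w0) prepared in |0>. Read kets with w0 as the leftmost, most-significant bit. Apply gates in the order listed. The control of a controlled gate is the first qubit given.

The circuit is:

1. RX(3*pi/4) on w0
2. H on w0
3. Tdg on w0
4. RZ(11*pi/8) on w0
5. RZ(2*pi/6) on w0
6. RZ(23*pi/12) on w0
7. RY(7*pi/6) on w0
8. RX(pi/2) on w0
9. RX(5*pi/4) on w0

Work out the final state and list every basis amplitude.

The resulting statevector has amplitude sqrt(6)*sqrt(1/2 - sqrt(2)/4)*sqrt(sqrt(2)/4 + 1/2)*exp(-7*I*pi/16)/4 - sqrt(3)*I*exp(3*I*pi/16)/8 - sqrt(6)*I*sqrt(1/2 - sqrt(2)/4)*sqrt(sqrt(2)/4 + 1/2)*exp(3*I*pi/16)/4 + sqrt(2)*exp(-7*I*pi/16)/8 - sqrt(3)*exp(3*I*pi/16)/8 - sqrt(2)*exp(3*I*pi/16)/8 + sqrt(2)*I*exp(-7*I*pi/16)/8 + sqrt(3)*I*exp(-7*I*pi/16)/8 + sqrt(6)*I*sqrt(1/2 - sqrt(2)/4)*sqrt(sqrt(2)/4 + 1/2)*exp(-7*I*pi/16)/4 + sqrt(6)*sqrt(1/2 - sqrt(2)/4)*sqrt(sqrt(2)/4 + 1/2)*exp(3*I*pi/16)/4 + sqrt(2)*I*exp(3*I*pi/16)/8 - sqrt(3)*exp(-7*I*pi/16)/8 on |0>, sqrt(6)*sqrt(1/2 - sqrt(2)/4)*sqrt(sqrt(2)/4 + 1/2)*exp(-7*I*pi/16)/4 - sqrt(6)*sqrt(1/2 - sqrt(2)/4)*sqrt(sqrt(2)/4 + 1/2)*exp(3*I*pi/16)/4 - sqrt(2)*exp(3*I*pi/16)/8 - sqrt(2)*I*exp(-7*I*pi/16)/8 + sqrt(3)*I*exp(-7*I*pi/16)/8 + sqrt(6)*I*sqrt(1/2 - sqrt(2)/4)*sqrt(sqrt(2)/4 + 1/2)*exp(-7*I*pi/16)/4 + sqrt(3)*exp(3*I*pi/16)/8 + sqrt(2)*I*exp(3*I*pi/16)/8 - sqrt(2)*exp(-7*I*pi/16)/8 + sqrt(3)*I*exp(3*I*pi/16)/8 + sqrt(6)*I*sqrt(1/2 - sqrt(2)/4)*sqrt(sqrt(2)/4 + 1/2)*exp(3*I*pi/16)/4 - sqrt(3)*exp(-7*I*pi/16)/8 on |1>.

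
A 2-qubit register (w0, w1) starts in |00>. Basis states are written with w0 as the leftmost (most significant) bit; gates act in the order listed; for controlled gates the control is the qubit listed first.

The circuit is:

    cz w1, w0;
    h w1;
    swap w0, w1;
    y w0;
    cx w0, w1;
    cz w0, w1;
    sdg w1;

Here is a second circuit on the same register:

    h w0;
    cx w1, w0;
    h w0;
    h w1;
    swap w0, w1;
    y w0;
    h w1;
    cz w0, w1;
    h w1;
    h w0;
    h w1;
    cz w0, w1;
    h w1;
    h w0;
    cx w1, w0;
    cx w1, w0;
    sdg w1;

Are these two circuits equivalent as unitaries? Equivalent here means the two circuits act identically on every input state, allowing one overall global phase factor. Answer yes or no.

No — the two circuits implement different unitaries, even allowing a global phase.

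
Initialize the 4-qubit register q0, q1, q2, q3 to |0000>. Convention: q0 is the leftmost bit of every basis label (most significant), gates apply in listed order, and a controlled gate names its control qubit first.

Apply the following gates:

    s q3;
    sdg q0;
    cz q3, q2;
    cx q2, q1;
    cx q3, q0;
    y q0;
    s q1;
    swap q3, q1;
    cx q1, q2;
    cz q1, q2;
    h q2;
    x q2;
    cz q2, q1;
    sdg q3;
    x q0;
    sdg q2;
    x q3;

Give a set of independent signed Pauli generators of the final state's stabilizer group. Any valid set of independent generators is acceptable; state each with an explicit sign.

One valid set of independent stabilizer generators is -IIYI, +ZIII, +IZII, -IIIZ (any independent generating set of the same group is equally correct).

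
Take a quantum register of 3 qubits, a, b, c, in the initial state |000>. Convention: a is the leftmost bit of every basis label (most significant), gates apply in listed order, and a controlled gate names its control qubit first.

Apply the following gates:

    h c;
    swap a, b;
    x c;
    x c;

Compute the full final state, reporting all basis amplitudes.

The resulting statevector has amplitude sqrt(2)/2 on |000>, sqrt(2)/2 on |001>, and 0 on every other basis state.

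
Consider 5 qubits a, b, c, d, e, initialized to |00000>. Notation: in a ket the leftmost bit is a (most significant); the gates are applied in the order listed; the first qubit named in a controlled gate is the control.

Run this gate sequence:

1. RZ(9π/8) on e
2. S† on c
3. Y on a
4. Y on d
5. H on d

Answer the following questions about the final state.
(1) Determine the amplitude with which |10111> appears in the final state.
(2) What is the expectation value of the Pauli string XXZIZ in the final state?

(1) |10111> carries amplitude 0 in the final state.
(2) The observable XXZIZ averages to 0.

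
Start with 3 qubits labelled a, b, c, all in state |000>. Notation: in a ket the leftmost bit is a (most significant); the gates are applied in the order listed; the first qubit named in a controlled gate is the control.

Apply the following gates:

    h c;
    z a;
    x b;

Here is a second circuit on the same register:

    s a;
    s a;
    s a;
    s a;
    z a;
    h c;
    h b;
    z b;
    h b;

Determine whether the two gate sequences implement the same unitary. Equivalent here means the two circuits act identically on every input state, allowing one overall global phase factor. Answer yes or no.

Yes: on every input state the two circuits agree up to one overall phase factor.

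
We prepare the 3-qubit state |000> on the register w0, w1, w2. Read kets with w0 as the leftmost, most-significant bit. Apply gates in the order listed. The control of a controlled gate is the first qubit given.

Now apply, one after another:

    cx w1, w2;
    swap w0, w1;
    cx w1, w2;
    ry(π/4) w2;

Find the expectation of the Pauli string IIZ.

The expectation value of IIZ is sqrt(2)/2.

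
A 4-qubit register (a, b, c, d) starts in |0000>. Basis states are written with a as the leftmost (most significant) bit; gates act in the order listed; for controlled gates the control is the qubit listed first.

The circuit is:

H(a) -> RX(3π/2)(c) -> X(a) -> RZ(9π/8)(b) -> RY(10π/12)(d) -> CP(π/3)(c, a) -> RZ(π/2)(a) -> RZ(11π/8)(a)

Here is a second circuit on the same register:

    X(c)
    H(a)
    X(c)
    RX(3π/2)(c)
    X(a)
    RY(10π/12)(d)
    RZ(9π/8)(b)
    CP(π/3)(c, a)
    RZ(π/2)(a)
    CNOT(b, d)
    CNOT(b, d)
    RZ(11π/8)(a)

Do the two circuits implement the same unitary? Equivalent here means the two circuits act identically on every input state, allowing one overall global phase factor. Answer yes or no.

Yes — the two circuits implement the same unitary up to a global phase.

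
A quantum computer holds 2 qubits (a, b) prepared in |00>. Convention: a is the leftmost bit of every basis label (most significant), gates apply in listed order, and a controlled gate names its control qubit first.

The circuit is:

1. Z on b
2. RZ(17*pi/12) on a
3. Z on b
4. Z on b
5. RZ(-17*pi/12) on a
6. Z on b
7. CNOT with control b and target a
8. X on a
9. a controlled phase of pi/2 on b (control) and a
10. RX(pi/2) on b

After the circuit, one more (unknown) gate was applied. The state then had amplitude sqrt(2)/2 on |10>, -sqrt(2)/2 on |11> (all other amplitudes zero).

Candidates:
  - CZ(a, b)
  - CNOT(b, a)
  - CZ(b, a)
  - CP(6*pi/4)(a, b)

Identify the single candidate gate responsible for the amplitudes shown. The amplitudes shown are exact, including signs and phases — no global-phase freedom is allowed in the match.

It was CP(6*pi/4)(a, b) that produced the state shown. Key observation: the block from step 1 through step 6 cancels to the identity and can be dropped.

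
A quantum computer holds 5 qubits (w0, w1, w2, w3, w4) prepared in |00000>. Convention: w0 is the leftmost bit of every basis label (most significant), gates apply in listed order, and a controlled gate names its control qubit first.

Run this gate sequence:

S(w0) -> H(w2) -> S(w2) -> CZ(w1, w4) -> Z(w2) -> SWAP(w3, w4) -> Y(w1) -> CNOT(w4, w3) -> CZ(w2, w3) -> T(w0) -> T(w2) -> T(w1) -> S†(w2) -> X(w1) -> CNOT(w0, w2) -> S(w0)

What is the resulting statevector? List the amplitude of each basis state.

The resulting statevector has amplitude sqrt(2)*exp(3*I*pi/4)/2 on |00000>, sqrt(2)/2 on |00100>, and 0 on every other basis state.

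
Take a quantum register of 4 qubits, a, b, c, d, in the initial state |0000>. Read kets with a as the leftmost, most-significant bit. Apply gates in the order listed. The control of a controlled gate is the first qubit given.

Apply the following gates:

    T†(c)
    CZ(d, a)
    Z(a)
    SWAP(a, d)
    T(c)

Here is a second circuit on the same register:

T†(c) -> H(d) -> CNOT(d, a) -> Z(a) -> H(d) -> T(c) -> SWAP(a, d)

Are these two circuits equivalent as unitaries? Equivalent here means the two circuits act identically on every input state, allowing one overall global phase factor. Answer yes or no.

No: there is an input state on which the two circuits produce genuinely different outputs (not merely differing by a phase).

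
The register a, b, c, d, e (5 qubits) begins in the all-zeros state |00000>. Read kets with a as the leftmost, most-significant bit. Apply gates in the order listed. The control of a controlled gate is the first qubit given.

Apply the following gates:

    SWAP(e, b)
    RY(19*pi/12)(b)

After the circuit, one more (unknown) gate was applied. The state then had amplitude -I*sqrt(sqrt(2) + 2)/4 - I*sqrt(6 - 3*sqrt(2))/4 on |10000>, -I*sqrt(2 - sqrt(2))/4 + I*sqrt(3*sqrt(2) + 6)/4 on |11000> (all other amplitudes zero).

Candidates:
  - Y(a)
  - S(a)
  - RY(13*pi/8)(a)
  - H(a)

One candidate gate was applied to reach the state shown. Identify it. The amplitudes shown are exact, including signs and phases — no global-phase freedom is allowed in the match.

The unique candidate consistent with the amplitudes is Y(a).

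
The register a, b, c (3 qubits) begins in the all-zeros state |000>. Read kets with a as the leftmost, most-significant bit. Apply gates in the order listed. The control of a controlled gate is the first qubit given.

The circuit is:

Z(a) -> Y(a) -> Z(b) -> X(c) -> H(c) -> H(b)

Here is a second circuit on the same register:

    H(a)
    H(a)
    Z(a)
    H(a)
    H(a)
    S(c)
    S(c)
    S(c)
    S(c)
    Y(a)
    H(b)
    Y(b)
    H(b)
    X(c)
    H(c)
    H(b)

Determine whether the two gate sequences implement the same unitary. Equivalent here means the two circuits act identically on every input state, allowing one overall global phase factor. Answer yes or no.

No, they are not equivalent — no single phase factor reconciles the two unitaries.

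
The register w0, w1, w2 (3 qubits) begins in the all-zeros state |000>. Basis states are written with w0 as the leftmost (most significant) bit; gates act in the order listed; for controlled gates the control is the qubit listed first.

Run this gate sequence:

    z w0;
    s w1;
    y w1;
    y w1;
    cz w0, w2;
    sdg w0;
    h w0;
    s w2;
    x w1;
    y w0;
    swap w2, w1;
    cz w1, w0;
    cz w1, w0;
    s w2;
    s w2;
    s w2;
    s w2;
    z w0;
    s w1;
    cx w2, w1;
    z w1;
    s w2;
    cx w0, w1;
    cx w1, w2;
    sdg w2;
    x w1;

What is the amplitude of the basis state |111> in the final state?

The final state's coefficient on |111> equals sqrt(2)*I/2. Key observation: steps 14-17 multiply out to the identity, so the circuit reduces to the remaining gates.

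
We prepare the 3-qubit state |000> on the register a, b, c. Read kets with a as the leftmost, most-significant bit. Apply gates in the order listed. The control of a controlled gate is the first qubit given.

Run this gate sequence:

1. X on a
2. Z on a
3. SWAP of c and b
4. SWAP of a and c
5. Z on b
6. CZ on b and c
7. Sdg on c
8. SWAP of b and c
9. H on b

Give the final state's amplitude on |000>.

|000> carries amplitude sqrt(2)*I/2 in the final state.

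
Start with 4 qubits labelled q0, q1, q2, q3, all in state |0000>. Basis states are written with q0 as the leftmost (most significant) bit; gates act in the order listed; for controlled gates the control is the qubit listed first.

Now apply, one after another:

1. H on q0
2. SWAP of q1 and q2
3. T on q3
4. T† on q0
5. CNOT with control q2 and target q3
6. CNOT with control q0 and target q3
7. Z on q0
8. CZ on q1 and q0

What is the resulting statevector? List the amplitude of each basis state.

The final amplitudes are sqrt(2)/2 on |0000>, sqrt(2)*exp(3*I*pi/4)/2 on |1001>, and 0 on every other basis state.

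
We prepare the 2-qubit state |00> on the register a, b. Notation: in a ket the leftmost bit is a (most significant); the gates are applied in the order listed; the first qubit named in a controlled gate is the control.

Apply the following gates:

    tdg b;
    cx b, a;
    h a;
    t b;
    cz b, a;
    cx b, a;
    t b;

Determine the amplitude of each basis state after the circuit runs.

The final amplitudes are sqrt(2)/2 on |00>, 0 on |01>, sqrt(2)/2 on |10>, 0 on |11>.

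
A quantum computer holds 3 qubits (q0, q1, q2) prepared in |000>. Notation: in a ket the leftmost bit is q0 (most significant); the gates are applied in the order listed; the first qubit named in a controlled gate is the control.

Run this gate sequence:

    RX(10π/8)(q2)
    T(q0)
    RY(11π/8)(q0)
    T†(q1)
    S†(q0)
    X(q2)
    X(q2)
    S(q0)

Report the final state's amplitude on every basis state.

After the circuit, the state carries amplitude sqrt(2 - sqrt(2))*cos(5*pi/16)/2 on |000>, I*sqrt(sqrt(2) + 2)*cos(5*pi/16)/2 on |001>, 0 on |010>, 0 on |011>, -sqrt(2 - sqrt(2))*sin(5*pi/16)/2 on |100>, -I*sqrt(sqrt(2) + 2)*sin(5*pi/16)/2 on |101>, 0 on |110>, 0 on |111>.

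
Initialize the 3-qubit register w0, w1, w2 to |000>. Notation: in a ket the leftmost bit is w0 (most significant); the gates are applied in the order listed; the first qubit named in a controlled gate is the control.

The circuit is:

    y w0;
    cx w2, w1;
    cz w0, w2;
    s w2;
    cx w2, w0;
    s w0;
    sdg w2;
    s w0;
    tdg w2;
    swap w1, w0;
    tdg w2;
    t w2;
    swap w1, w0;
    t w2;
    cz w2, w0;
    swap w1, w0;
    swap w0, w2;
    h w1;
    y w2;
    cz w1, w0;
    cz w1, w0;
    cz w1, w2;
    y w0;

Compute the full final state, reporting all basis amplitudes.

After the circuit, the state carries amplitude sqrt(2)*I/2 on |101>, sqrt(2)*I/2 on |111>, and 0 on every other basis state. Key observation: gates 9-14 undo each other exactly, leaving only the rest of the circuit to track.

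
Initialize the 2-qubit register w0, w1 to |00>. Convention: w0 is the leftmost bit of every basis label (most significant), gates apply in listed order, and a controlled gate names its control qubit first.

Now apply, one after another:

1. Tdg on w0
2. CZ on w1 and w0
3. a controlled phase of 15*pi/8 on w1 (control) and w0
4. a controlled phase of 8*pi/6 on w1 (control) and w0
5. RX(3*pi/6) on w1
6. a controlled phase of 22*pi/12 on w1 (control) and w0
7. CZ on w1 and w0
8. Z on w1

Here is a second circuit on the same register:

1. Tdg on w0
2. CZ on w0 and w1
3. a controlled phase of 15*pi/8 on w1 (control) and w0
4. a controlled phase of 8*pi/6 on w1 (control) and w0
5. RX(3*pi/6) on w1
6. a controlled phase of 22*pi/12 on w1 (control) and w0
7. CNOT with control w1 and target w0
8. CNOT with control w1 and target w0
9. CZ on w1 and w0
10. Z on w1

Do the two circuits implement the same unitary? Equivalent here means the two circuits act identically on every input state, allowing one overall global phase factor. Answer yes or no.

Yes, they are equivalent — the unitaries differ by at most a global phase.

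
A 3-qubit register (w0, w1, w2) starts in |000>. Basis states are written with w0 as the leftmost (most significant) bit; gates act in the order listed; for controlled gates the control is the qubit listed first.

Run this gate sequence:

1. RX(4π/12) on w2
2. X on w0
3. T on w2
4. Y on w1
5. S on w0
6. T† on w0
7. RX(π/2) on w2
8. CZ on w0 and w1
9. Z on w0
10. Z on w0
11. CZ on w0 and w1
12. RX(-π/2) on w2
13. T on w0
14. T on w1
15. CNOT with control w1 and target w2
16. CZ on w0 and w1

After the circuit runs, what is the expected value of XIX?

In the final state, XIX has expectation 0. Key observation: steps 6-13 multiply out to the identity, so the circuit reduces to the remaining gates.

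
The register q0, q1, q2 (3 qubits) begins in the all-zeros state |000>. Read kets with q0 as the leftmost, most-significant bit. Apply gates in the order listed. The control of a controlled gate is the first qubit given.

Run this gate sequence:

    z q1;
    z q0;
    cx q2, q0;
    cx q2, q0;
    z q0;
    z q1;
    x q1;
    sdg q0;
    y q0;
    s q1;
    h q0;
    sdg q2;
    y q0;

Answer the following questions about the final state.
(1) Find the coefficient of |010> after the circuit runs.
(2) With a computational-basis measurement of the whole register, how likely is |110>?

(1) The amplitude on |010> is -sqrt(2)*I/2.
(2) Outcome |110> occurs with probability 1/2.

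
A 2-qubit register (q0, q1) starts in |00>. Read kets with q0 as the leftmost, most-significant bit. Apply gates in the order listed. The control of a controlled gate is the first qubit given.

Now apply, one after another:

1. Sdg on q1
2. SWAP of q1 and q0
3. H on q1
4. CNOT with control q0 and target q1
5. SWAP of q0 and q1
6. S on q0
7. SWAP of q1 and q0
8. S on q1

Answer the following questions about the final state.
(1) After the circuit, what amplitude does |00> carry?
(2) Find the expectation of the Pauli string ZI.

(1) The final state's coefficient on |00> equals sqrt(2)/2.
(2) The expectation value of ZI is 1.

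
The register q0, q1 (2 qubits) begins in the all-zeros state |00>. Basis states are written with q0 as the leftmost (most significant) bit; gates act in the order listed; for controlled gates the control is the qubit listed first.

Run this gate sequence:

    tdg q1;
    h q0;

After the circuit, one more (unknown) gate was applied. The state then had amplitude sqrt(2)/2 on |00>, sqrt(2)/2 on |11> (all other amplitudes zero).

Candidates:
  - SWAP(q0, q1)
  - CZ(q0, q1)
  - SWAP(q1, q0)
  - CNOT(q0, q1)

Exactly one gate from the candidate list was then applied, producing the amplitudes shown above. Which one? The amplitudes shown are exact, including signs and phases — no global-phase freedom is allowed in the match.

The unique candidate consistent with the amplitudes is CNOT(q0, q1).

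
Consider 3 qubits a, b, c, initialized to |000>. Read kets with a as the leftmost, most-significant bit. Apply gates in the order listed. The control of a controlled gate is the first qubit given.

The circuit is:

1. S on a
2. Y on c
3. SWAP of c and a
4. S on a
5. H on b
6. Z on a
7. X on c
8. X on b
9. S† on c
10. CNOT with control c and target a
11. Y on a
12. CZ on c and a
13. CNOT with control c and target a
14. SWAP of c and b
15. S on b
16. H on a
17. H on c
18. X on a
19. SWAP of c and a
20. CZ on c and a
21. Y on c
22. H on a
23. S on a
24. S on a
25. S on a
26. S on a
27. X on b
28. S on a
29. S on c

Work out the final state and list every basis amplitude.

After the circuit, the state carries amplitude -1/2 on |000>, I/2 on |001>, 0 on |010>, 0 on |011>, -I/2 on |100>, -1/2 on |101>, 0 on |110>, 0 on |111>. Key observation: steps 23-26 multiply out to the identity, so the circuit reduces to the remaining gates.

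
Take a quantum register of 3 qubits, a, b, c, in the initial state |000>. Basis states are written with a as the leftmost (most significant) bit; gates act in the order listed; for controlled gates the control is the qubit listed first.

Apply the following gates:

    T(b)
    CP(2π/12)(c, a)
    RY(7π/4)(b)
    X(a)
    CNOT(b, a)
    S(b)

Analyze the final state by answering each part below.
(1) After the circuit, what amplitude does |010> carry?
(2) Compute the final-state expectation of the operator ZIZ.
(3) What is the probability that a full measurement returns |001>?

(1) The amplitude on |010> is I*sqrt(2 - sqrt(2))/2.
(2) The expectation value of ZIZ is -sqrt(2)/2.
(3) Outcome |001> occurs with probability 0.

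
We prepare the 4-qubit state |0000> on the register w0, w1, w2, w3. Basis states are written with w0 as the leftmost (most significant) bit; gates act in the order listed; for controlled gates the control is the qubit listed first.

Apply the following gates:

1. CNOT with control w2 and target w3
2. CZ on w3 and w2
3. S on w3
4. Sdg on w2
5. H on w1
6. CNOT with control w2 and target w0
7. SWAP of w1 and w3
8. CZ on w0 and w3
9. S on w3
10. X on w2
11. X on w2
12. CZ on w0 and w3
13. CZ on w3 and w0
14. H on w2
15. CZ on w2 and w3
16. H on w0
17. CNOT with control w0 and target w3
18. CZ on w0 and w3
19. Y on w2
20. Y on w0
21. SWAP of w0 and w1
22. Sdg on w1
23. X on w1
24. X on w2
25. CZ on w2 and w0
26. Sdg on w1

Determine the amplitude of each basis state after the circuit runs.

The resulting statevector has amplitude sqrt(2)*I/4 on |0000>, -sqrt(2)/4 on |0001>, -sqrt(2)*I/4 on |0010>, -sqrt(2)/4 on |0011>, sqrt(2)/4 on |0100>, sqrt(2)*I/4 on |0101>, sqrt(2)/4 on |0110>, -sqrt(2)*I/4 on |0111>, 0 on |1000>, 0 on |1001>, 0 on |1010>, 0 on |1011>, 0 on |1100>, 0 on |1101>, 0 on |1110>, 0 on |1111>.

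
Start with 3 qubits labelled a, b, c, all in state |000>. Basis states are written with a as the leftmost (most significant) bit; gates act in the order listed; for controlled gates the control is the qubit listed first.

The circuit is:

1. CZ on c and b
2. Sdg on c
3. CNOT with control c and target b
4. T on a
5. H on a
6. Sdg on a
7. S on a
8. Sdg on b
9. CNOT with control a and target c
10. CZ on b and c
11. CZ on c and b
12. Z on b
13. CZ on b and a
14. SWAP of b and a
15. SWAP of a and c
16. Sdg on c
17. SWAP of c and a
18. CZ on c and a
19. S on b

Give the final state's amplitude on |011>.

|011> carries amplitude sqrt(2)*I/2 in the final state.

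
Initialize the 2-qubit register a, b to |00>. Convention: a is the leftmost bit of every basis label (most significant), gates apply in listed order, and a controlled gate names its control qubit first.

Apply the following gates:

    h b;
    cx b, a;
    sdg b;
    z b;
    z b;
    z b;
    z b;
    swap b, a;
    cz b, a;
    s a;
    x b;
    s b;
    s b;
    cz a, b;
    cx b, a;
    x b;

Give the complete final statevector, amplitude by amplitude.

The final amplitudes are 0 on |00>, 0 on |01>, -sqrt(2)/2 on |10>, -sqrt(2)/2 on |11>.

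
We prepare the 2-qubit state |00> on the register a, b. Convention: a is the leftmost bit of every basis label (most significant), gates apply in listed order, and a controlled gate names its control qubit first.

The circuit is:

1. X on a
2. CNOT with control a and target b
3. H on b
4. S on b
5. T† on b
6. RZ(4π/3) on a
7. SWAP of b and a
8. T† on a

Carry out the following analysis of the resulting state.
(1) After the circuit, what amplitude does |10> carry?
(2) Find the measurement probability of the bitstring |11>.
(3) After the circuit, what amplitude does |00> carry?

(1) The final state's coefficient on |10> equals 0.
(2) Outcome |11> occurs with probability 1/2.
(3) The amplitude on |00> is 0.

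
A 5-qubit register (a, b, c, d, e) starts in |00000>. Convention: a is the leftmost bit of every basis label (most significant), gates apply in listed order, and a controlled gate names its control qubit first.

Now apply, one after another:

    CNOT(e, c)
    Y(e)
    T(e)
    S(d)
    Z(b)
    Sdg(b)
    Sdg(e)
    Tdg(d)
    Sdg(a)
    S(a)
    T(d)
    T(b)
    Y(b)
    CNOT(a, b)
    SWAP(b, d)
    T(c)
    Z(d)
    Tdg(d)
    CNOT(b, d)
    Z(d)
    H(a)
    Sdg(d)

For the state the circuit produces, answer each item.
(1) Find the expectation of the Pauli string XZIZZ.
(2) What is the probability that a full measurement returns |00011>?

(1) In the final state, XZIZZ has expectation 1. Key observation: steps 8-11 multiply out to the identity, so the circuit reduces to the remaining gates.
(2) A full measurement returns |00011> with probability 1/2.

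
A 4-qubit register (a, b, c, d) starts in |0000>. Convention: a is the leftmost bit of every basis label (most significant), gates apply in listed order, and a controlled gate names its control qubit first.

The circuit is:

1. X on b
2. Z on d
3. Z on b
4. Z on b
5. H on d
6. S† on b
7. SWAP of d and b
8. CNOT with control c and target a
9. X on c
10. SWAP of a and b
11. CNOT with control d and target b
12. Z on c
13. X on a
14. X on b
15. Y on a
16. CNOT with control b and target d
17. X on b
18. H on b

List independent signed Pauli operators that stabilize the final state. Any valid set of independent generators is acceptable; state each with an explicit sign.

The final state is stabilized by the group generated by -XIII, -IXII, -IIZI, -IIIZ; other independent generating sets are equally valid.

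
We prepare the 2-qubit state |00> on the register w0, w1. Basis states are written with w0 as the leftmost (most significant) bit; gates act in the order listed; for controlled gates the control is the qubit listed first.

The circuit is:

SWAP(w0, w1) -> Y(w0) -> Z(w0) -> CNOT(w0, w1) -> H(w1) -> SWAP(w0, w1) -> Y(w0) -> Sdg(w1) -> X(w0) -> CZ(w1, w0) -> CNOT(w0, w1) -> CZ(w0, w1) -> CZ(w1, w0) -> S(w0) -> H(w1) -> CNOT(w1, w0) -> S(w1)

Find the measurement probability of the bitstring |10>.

The probability of measuring |10> is 1/4.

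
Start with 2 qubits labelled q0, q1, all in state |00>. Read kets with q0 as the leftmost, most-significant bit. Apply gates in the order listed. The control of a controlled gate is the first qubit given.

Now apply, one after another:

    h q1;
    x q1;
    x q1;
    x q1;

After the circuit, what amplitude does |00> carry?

|00> carries amplitude sqrt(2)/2 in the final state. Key observation: the block from step 3 through step 4 cancels to the identity and can be dropped.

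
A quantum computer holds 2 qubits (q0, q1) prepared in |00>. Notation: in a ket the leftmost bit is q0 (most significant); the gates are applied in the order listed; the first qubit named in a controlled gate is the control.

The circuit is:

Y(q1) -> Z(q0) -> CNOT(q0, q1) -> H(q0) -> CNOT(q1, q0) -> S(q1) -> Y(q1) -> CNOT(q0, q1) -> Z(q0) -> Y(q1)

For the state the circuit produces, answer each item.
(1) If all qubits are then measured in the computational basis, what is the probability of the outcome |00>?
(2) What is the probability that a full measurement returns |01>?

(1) Outcome |00> occurs with probability 0.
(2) The probability of measuring |01> is 1/2.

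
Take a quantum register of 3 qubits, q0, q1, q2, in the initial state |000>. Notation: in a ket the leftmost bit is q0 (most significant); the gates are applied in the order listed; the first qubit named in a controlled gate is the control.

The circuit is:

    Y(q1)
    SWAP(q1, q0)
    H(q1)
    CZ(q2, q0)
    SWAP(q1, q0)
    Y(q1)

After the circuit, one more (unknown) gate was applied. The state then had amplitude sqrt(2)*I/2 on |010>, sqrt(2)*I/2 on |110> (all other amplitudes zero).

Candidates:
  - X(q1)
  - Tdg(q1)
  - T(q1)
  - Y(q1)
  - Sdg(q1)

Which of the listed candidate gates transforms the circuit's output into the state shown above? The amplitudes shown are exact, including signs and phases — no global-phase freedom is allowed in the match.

The unique candidate consistent with the amplitudes is Y(q1).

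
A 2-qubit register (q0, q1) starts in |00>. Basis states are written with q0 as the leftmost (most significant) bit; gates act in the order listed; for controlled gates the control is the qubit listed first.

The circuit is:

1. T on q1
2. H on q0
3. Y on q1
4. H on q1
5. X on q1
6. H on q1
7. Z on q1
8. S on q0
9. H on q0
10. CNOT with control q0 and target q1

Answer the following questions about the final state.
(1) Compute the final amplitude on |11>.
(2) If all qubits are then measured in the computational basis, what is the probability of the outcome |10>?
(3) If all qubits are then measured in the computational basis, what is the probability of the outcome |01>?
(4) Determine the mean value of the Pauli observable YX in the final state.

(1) The amplitude on |11> is 0. Key observation: gates 4-7 undo each other exactly, leaving only the rest of the circuit to track.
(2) Outcome |10> occurs with probability 1/2.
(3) Outcome |01> occurs with probability 1/2.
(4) In the final state, YX has expectation -1.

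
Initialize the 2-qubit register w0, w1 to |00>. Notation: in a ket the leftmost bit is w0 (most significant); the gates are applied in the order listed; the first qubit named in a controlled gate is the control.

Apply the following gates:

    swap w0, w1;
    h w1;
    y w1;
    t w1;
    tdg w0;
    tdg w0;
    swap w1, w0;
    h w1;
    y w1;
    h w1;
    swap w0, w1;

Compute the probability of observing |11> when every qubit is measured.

Outcome |11> occurs with probability 1/2.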